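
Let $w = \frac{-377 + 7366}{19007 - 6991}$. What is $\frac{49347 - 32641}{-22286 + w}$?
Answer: $- \frac{200739296}{267781587} \approx -0.74964$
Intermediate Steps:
$w = \frac{6989}{12016} \approx 0.58164$
$\frac{49347 - 32641}{-22286 + w} = \frac{49347 - 32641}{-22286 + \frac{6989}{12016}} = \frac{16706}{- \frac{267781587}{12016}} = 16706 \left(- \frac{12016}{267781587}\right) = - \frac{200739296}{267781587}$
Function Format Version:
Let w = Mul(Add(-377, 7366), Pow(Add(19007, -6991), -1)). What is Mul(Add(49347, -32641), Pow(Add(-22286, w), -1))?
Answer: Rational(-200739296, 267781587) ≈ -0.74964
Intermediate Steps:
w = Rational(6989, 12016) (w = Mul(6989, Pow(12016, -1)) = Mul(6989, Rational(1, 12016)) = Rational(6989, 12016) ≈ 0.58164)
Mul(Add(49347, -32641), Pow(Add(-22286, w), -1)) = Mul(Add(49347, -32641), Pow(Add(-22286, Rational(6989, 12016)), -1)) = Mul(16706, Pow(Rational(-267781587, 12016), -1)) = Mul(16706, Rational(-12016, 267781587)) = Rational(-200739296, 267781587)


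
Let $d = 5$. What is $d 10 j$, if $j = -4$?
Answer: $-200$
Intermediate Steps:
$d 10 j = 5 \cdot 10 \left(-4\right) = 50 \left(-4\right) = -200$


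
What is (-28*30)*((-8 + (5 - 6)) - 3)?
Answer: 10080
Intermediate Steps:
(-28*30)*((-8 + (5 - 6)) - 3) = -840*((-8 - 1) - 3) = -840*(-9 - 3) = -840*(-12) = 10080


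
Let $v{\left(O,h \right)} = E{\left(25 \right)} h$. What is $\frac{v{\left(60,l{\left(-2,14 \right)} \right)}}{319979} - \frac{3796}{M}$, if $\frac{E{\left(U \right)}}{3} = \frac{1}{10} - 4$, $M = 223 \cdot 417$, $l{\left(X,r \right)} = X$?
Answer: $- \frac{6062321473}{148775835945} \approx -0.040748$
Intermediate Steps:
$M = 92991$
$E{\left(U \right)} = - \frac{117}{10}$ ($E{\left(U \right)} = 3 \left(\frac{1}{10} - 4\right) = 3 \left(- \frac{39}{10}\right) = - \frac{117}{10}$)
$v{\left(O,h \right)} = - \frac{117 h}{10}$
$\frac{v{\left(60,l{\left(-2,14 \right)} \right)}}{319979} - \frac{3796}{M} = \frac{\left(- \frac{117}{10}\right) \left(-2\right)}{319979} - \frac{3796}{92991} = \frac{117}{5} \cdot \frac{1}{319979} - \frac{3796}{92991} = \frac{117}{1599895} - \frac{3796}{92991} = - \frac{6062321473}{148775835945}$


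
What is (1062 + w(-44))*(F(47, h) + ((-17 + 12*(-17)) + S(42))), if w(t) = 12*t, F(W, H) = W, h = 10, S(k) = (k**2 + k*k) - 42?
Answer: 1768608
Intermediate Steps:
S(k) = -42 + 2*k**2 (S(k) = (k**2 + k**2) - 42 = 2*k**2 - 42 = -42 + 2*k**2)
(1062 + w(-44))*(F(47, h) + ((-17 + 12*(-17)) + S(42))) = (1062 + 12*(-44))*(47 + ((-17 + 12*(-17)) + (-42 + 2*42**2))) = (1062 - 528)*(47 + ((-17 - 204) + (-42 + 2*1764))) = 534*(47 + (-221 + (-42 + 3528))) = 534*(47 + (-221 + 3486)) = 534*(47 + 3265) = 534*3312 = 1768608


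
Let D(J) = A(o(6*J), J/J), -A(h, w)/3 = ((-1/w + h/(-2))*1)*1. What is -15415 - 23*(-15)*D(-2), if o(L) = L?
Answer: -20590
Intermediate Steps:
A(h, w) = 3/w + 3*h/2 (A(h, w) = -3*(-1/w + h/(-2))*1 = -3*(-1/w + h*(-½))*1 = -3*(-1/w - h/2)*1 = -3*(-1/w - h/2) = 3/w + 3*h/2)
D(J) = 3 + 9*J (D(J) = 3/((J/J)) + 3*(6*J)/2 = 3/1 + 9*J = 3*1 + 9*J = 3 + 9*J)
-15415 - 23*(-15)*D(-2) = -15415 - 23*(-15)*(3 + 9*(-2)) = -15415 - (-345)*(3 - 18) = -15415 - (-345)*(-15) = -15415 - 1*5175 = -15415 - 5175 = -20590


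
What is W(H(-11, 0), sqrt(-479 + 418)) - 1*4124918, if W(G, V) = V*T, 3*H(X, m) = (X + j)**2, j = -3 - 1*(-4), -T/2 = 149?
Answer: -4124918 - 298*I*sqrt(61) ≈ -4.1249e+6 - 2327.5*I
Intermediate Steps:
T = -298 (T = -2*149 = -298)
j = 1 (j = -3 + 4 = 1)
H(X, m) = (1 + X)**2/3 (H(X, m) = (X + 1)**2/3 = (1 + X)**2/3)
W(G, V) = -298*V (W(G, V) = V*(-298) = -298*V)
W(H(-11, 0), sqrt(-479 + 418)) - 1*4124918 = -298*sqrt(-479 + 418) - 1*4124918 = -298*I*sqrt(61) - 4124918 = -4124918 - 298*I*sqrt(61)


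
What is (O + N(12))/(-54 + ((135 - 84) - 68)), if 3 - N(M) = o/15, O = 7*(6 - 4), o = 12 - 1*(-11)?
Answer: -232/1065 ≈ -0.21784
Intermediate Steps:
o = 23 (o = 12 + 11 = 23)
O = 14 (O = 7*2 = 14)
N(M) = 22/15 (N(M) = 3 - 23/15 = 22/15)
(O + N(12))/(-54 + ((135 - 84) - 68)) = (14 + 22/15)/(-54 + ((135 - 84) - 68)) = 232/(15*(-54 + (51 - 68))) = 232/(15*(-54 - 17)) = (232/15)/(-71) = (232/15)*(-1/71) = -232/1065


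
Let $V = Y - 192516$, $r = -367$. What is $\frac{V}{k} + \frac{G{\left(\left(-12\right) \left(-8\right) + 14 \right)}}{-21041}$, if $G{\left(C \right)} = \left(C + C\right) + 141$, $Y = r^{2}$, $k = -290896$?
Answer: $\frac{1111724451}{6120742736} \approx 0.18163$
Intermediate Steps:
$Y = 134689$ ($Y = \left(-367\right)^{2} = 134689$)
$G{\left(C \right)} = 141 + 2 C$ ($G{\left(C \right)} = 2 C + 141 = 141 + 2 C$)
$V = -57827$ ($V = 134689 - 192516 = -57827$)
$\frac{V}{k} + \frac{G{\left(\left(-12\right) \left(-8\right) + 14 \right)}}{-21041} = - \frac{57827}{-290896} + \frac{141 + 2 \left(\left(-12\right) \left(-8\right) + 14\right)}{-21041} = \left(-57827\right) \left(- \frac{1}{290896}\right) + \left(141 + 2 \left(96 + 14\right)\right) \left(- \frac{1}{21041}\right) = \frac{57827}{290896} + \left(141 + 2 \cdot 110\right) \left(- \frac{1}{21041}\right) = \frac{57827}{290896} + \left(141 + 220\right) \left(- \frac{1}{21041}\right) = \frac{57827}{290896} + 361 \left(- \frac{1}{21041}\right) = \frac{57827}{290896} - \frac{361}{21041} = \frac{1111724451}{6120742736}$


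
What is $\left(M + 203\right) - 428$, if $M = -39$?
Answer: $-264$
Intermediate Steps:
$\left(M + 203\right) - 428 = \left(-39 + 203\right) - 428 = 164 - 428 = -264$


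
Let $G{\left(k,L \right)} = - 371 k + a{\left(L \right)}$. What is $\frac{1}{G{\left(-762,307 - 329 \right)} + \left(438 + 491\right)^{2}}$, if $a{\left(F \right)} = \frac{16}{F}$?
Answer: $\frac{11}{12603165} \approx 8.728 \cdot 10^{-7}$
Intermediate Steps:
$G{\left(k,L \right)} = - 371 k + \frac{16}{L}$
$\frac{1}{G{\left(-762,307 - 329 \right)} + \left(438 + 491\right)^{2}} = \frac{1}{\left(\left(-371\right) \left(-762\right) + \frac{16}{307 - 329}\right) + \left(438 + 491\right)^{2}} = \frac{1}{\left(282702 + \frac{16}{307 - 329}\right) + 929^{2}} = \frac{1}{\left(282702 + \frac{16}{-22}\right) + 863041} = \frac{1}{\left(282702 + 16 \left(- \frac{1}{22}\right)\right) + 863041} = \frac{1}{\left(282702 - \frac{8}{11}\right) + 863041} = \frac{1}{\frac{3109714}{11} + 863041} = \frac{1}{\frac{12603165}{11}} = \frac{11}{12603165}$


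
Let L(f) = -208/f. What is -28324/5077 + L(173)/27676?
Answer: -33903723792/6077102999 ≈ -5.5789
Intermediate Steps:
-28324/5077 + L(173)/27676 = -28324/5077 - 208/173/27676 = -28324*1/5077 - 208*1/173*(1/27676) = -28324/5077 - 208/173*1/27676 = -28324/5077 - 52/1196987 = -33903723792/6077102999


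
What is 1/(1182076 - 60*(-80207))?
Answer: 1/5994496 ≈ 1.6682e-7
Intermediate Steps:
1/(1182076 - 60*(-80207)) = 1/(1182076 + 4812420) = 1/5994496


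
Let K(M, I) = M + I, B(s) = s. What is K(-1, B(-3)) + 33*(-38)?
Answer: -1258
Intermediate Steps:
K(M, I) = I + M
K(-1, B(-3)) + 33*(-38) = (-3 - 1) + 33*(-38) = -4 - 1254 = -1258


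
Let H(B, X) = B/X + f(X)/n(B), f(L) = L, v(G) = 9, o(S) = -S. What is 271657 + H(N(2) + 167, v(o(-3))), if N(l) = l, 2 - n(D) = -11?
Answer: 31786147/117 ≈ 2.7168e+5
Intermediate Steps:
n(D) = 13 (n(D) = 2 - 1*(-11) = 2 + 11 = 13)
H(B, X) = X/13 + B/X (H(B, X) = B/X + X/13 = X/13 + B/X)
271657 + H(N(2) + 167, v(o(-3))) = 271657 + ((1/13)*9 + (2 + 167)/9) = 271657 + (9/13 + 169*(⅑)) = 271657 + (9/13 + 169/9) = 271657 + 2278/117 = 31786147/117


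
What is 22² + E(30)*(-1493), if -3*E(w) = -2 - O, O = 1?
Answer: -1009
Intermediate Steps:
E(w) = 1 (E(w) = -(-2 - 1*1)/3 = -(-2 - 1)/3 = -⅓*(-3) = 1)
22² + E(30)*(-1493) = 22² + 1*(-1493) = 484 - 1493 = -1009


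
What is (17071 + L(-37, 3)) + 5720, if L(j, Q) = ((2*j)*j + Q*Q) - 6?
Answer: 25532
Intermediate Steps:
L(j, Q) = -6 + Q² + 2*j² (L(j, Q) = (2*j² + Q²) - 6 = (Q² + 2*j²) - 6 = -6 + Q² + 2*j²)
(17071 + L(-37, 3)) + 5720 = (17071 + (-6 + 3² + 2*(-37)²)) + 5720 = (17071 + (-6 + 9 + 2*1369)) + 5720 = (17071 + (-6 + 9 + 2738)) + 5720 = (17071 + 2741) + 5720 = 19812 + 5720 = 25532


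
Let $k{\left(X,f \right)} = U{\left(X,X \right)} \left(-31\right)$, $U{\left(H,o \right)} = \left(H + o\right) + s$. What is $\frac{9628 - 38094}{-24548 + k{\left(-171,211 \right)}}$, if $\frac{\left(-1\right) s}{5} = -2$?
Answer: $\frac{14233}{7128} \approx 1.9968$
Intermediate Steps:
$s = 10$ ($s = \left(-5\right) \left(-2\right) = 10$)
$U{\left(H,o \right)} = 10 + H + o$ ($U{\left(H,o \right)} = \left(H + o\right) + 10 = 10 + H + o$)
$k{\left(X,f \right)} = -310 - 62 X$ ($k{\left(X,f \right)} = \left(10 + X + X\right) \left(-31\right) = \left(10 + 2 X\right) \left(-31\right) = -310 - 62 X$)
$\frac{9628 - 38094}{-24548 + k{\left(-171,211 \right)}} = \frac{9628 - 38094}{-24548 - -10292} = - \frac{28466}{-24548 + \left(-310 + 10602\right)} = - \frac{28466}{-24548 + 10292} = - \frac{28466}{-14256} = \left(-28466\right) \left(- \frac{1}{14256}\right) = \frac{14233}{7128}$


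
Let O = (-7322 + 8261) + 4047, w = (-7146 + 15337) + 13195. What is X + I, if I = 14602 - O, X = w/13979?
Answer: 134443450/13979 ≈ 9617.5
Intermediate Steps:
w = 21386 (w = 8191 + 13195 = 21386)
X = 21386/13979 ≈ 1.5299
O = 4986 (O = 939 + 4047 = 4986)
I = 9616 (I = 14602 - 1*4986 = 14602 - 4986 = 9616)
X + I = 21386/13979 + 9616 = 134443450/13979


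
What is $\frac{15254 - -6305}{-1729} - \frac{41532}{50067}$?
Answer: $- \frac{383734427}{28855281} \approx -13.299$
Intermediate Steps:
$\frac{15254 - -6305}{-1729} - \frac{41532}{50067} = \left(15254 + 6305\right) \left(- \frac{1}{1729}\right) - \frac{13844}{16689} = 21559 \left(- \frac{1}{1729}\right) - \frac{13844}{16689} = - \frac{21559}{1729} - \frac{13844}{16689} = - \frac{383734427}{28855281}$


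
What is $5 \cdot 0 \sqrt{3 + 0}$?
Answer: $0$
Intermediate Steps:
$5 \cdot 0 \sqrt{3 + 0} = 0 \sqrt{3} = 0$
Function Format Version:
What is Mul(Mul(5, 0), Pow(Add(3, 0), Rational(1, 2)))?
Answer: 0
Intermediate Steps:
Mul(Mul(5, 0), Pow(Add(3, 0), Rational(1, 2))) = Mul(0, Pow(3, Rational(1, 2))) = 0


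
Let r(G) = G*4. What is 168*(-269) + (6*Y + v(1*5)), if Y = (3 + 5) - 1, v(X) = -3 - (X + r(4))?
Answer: -45174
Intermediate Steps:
r(G) = 4*G
v(X) = -19 - X (v(X) = -3 - (X + 4*4) = -3 - (X + 16) = -3 - (16 + X) = -3 + (-16 - X) = -19 - X)
Y = 7 (Y = 8 - 1 = 7)
168*(-269) + (6*Y + v(1*5)) = 168*(-269) + (6*7 + (-19 - 5)) = -45192 + (42 + (-19 - 1*5)) = -45192 + (42 + (-19 - 5)) = -45192 + (42 - 24) = -45192 + 18 = -45174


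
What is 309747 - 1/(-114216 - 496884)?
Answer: 189286391701/611100 ≈ 3.0975e+5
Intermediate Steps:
309747 - 1/(-114216 - 496884) = 309747 - 1/(-611100) = 309747 - 1*(-1/611100) = 309747 + 1/611100 = 189286391701/611100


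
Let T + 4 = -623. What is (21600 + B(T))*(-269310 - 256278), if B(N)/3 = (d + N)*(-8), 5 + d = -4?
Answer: -19375276032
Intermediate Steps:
T = -627 (T = -4 - 623 = -627)
d = -9 (d = -5 - 4 = -9)
B(N) = 216 - 24*N (B(N) = 3*((-9 + N)*(-8)) = 3*(72 - 8*N) = 216 - 24*N)
(21600 + B(T))*(-269310 - 256278) = (21600 + (216 - 24*(-627)))*(-269310 - 256278) = (21600 + (216 + 15048))*(-525588) = (21600 + 15264)*(-525588) = 36864*(-525588) = -19375276032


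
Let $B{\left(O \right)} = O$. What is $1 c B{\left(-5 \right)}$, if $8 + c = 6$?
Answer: $10$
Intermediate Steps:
$c = -2$ ($c = -8 + 6 = -2$)
$1 c B{\left(-5 \right)} = 1 \left(-2\right) \left(-5\right) = \left(-2\right) \left(-5\right) = 10$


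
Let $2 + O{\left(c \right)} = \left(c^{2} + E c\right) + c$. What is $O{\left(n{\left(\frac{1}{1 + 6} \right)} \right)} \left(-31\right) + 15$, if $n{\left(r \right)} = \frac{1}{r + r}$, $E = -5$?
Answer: $\frac{525}{4} \approx 131.25$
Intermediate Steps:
$n{\left(r \right)} = \frac{1}{2 r}$
$O{\left(c \right)} = -2 + c^{2} - 4 c$ ($O{\left(c \right)} = -2 + \left(\left(c^{2} - 5 c\right) + c\right) = -2 + \left(c^{2} - 4 c\right) = -2 + c^{2} - 4 c$)
$O{\left(n{\left(\frac{1}{1 + 6} \right)} \right)} \left(-31\right) + 15 = \left(-2 + \left(\frac{1}{2 \frac{1}{1 + 6}}\right)^{2} - 4 \frac{1}{2 \frac{1}{1 + 6}}\right) \left(-31\right) + 15 = \left(-2 + \left(\frac{1}{2 \cdot \frac{1}{7}}\right)^{2} - 4 \frac{1}{2 \cdot \frac{1}{7}}\right) \left(-31\right) + 15 = \left(-2 + \left(\frac{\frac{1}{\frac{1}{7}}}{2}\right)^{2} - 4 \frac{\frac{1}{\frac{1}{7}}}{2}\right) \left(-31\right) + 15 = \left(-2 + \left(\frac{1}{2} \cdot 7\right)^{2} - 4 \cdot \frac{1}{2} \cdot 7\right) \left(-31\right) + 15 = \left(-2 + \left(\frac{7}{2}\right)^{2} - 14\right) \left(-31\right) + 15 = \left(-2 + \frac{49}{4} - 14\right) \left(-31\right) + 15 = \left(- \frac{15}{4}\right) \left(-31\right) + 15 = \frac{465}{4} + 15 = \frac{525}{4}$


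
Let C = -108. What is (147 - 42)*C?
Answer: -11340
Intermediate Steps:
(147 - 42)*C = (147 - 42)*(-108) = 105*(-108) = -11340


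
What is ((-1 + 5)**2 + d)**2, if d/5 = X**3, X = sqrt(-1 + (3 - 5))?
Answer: (16 - 15*I*sqrt(3))**2 ≈ -419.0 - 831.38*I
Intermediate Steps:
X = I*sqrt(3) (X = sqrt(-1 - 2) = sqrt(-3) = I*sqrt(3) ≈ 1.732*I)
d = -15*I*sqrt(3) (d = 5*(I*sqrt(3))**3 = 5*(-3*I*sqrt(3)) = -15*I*sqrt(3) ≈ -25.981*I)
((-1 + 5)**2 + d)**2 = ((-1 + 5)**2 - 15*I*sqrt(3))**2 = (4**2 - 15*I*sqrt(3))**2 = (16 - 15*I*sqrt(3))**2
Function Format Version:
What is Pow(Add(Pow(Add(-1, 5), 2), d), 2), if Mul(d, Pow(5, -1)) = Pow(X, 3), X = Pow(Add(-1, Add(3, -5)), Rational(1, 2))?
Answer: Pow(Add(16, Mul(-15, I, Pow(3, Rational(1, 2)))), 2) ≈ Add(-419.00, Mul(-831.38, I))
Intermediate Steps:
X = Mul(I, Pow(3, Rational(1, 2))) (X = Pow(Add(-1, -2), Rational(1, 2)) = Pow(-3, Rational(1, 2)) = Mul(I, Pow(3, Rational(1, 2))) ≈ Mul(1.7320, I))
d = Mul(-15, I, Pow(3, Rational(1, 2))) (d = Mul(5, Pow(Mul(I, Pow(3, Rational(1, 2))), 3)) = Mul(5, Mul(-3, I, Pow(3, Rational(1, 2)))) = Mul(-15, I, Pow(3, Rational(1, 2))) ≈ Mul(-25.981, I))
Pow(Add(Pow(Add(-1, 5), 2), d), 2) = Pow(Add(Pow(Add(-1, 5), 2), Mul(-15, I, Pow(3, Rational(1, 2)))), 2) = Pow(Add(Pow(4, 2), Mul(-15, I, Pow(3, Rational(1, 2)))), 2) = Pow(Add(16, Mul(-15, I, Pow(3, Rational(1, 2)))), 2)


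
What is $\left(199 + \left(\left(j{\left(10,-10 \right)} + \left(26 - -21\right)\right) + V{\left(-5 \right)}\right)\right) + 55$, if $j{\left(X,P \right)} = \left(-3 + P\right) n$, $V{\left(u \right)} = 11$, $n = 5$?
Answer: $247$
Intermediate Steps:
$j{\left(X,P \right)} = -15 + 5 P$ ($j{\left(X,P \right)} = \left(-3 + P\right) 5 = -15 + 5 P$)
$\left(199 + \left(\left(j{\left(10,-10 \right)} + \left(26 - -21\right)\right) + V{\left(-5 \right)}\right)\right) + 55 = \left(199 + \left(\left(\left(-15 + 5 \left(-10\right)\right) + \left(26 - -21\right)\right) + 11\right)\right) + 55 = \left(199 + \left(\left(\left(-15 - 50\right) + \left(26 + 21\right)\right) + 11\right)\right) + 55 = \left(199 + \left(\left(-65 + 47\right) + 11\right)\right) + 55 = \left(199 + \left(-18 + 11\right)\right) + 55 = \left(199 - 7\right) + 55 = 192 + 55 = 247$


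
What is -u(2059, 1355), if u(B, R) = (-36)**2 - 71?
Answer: -1225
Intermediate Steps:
u(B, R) = 1225 (u(B, R) = 1296 - 71 = 1225)
-u(2059, 1355) = -1*1225 = -1225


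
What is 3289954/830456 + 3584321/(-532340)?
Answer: -76577923001/27630309190 ≈ -2.7715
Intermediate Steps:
3289954/830456 + 3584321/(-532340) = 3289954*(1/830456) + 3584321*(-1/532340) = 1644977/415228 - 3584321/532340 = -76577923001/27630309190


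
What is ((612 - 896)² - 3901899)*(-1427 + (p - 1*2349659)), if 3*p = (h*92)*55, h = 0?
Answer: 8984070919898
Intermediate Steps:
p = 0 (p = ((0*92)*55)/3 = (0*55)/3 = (⅓)*0 = 0)
((612 - 896)² - 3901899)*(-1427 + (p - 1*2349659)) = ((612 - 896)² - 3901899)*(-1427 + (0 - 1*2349659)) = ((-284)² - 3901899)*(-1427 + (0 - 2349659)) = (80656 - 3901899)*(-1427 - 2349659) = -3821243*(-2351086) = 8984070919898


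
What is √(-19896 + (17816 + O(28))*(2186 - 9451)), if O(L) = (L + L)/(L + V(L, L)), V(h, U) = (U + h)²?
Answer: I*√1652988735474/113 ≈ 11378.0*I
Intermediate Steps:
O(L) = 2*L/(L + 4*L²) (O(L) = (L + L)/(L + (L + L)²) = (2*L)/(L + (2*L)²) = (2*L)/(L + 4*L²) = 2*L/(L + 4*L²))
√(-19896 + (17816 + O(28))*(2186 - 9451)) = √(-19896 + (17816 + 2/(1 + 4*28))*(2186 - 9451)) = √(-19896 + (17816 + 2/(1 + 112))*(-7265)) = √(-19896 + (17816 + 2/113)*(-7265)) = √(-19896 + (2013210/113)*(-7265)) = √(-19896 - 14625970650/113) = √(-14628218898/113) = I*√1652988735474/113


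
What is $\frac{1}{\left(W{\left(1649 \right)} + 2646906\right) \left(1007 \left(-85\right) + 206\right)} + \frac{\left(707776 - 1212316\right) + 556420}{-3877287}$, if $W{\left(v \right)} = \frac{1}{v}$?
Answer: $- \frac{2148416898972344407}{160563394568452962865} \approx -0.01338$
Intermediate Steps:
$\frac{1}{\left(W{\left(1649 \right)} + 2646906\right) \left(1007 \left(-85\right) + 206\right)} + \frac{\left(707776 - 1212316\right) + 556420}{-3877287} = \frac{1}{\left(\frac{1}{1649} + 2646906\right) \left(1007 \left(-85\right) + 206\right)} + \frac{\left(707776 - 1212316\right) + 556420}{-3877287} = \frac{1}{\left(\frac{1}{1649} + 2646906\right) \left(-85595 + 206\right)} + \left(-504540 + 556420\right) \left(- \frac{1}{3877287}\right) = \frac{1}{\frac{4364747995}{1649} \left(-85389\right)} + 51880 \left(- \frac{1}{3877287}\right) = \frac{1649}{4364747995} \left(- \frac{1}{85389}\right) - \frac{51880}{3877287} = - \frac{1649}{372701466545055} - \frac{51880}{3877287} = - \frac{2148416898972344407}{160563394568452962865}$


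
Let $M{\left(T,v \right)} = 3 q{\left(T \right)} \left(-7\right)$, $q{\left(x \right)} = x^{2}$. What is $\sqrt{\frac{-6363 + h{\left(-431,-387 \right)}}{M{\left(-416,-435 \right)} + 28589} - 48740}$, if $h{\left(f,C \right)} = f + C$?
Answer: $\frac{3 i \sqrt{70403614471374757}}{3605587} \approx 220.77 i$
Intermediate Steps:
$h{\left(f,C \right)} = C + f$
$M{\left(T,v \right)} = - 21 T^{2}$ ($M{\left(T,v \right)} = 3 T^{2} \left(-7\right) = - 21 T^{2}$)
$\sqrt{\frac{-6363 + h{\left(-431,-387 \right)}}{M{\left(-416,-435 \right)} + 28589} - 48740} = \sqrt{\frac{-6363 - 818}{- 21 \left(-416\right)^{2} + 28589} - 48740} = \sqrt{\frac{-6363 - 818}{\left(-21\right) 173056 + 28589} - 48740} = \sqrt{- \frac{7181}{-3634176 + 28589} - 48740} = \sqrt{- \frac{7181}{-3605587} - 48740} = \sqrt{\left(-7181\right) \left(- \frac{1}{3605587}\right) - 48740} = \sqrt{\frac{7181}{3605587} - 48740} = \sqrt{- \frac{175736303199}{3605587}} = \frac{3 i \sqrt{70403614471374757}}{3605587}$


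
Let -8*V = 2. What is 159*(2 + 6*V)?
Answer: 159/2 ≈ 79.500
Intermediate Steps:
V = -1/4 (V = -1/8*2 = -1/4 ≈ -0.25000)
159*(2 + 6*V) = 159*(2 + 6*(-1/4)) = 159*(2 - 3/2) = 159*(1/2) = 159/2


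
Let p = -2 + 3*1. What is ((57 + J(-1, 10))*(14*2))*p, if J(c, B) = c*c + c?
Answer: 1596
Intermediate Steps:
J(c, B) = c + c² (J(c, B) = c² + c = c + c²)
p = 1 (p = -2 + 3 = 1)
((57 + J(-1, 10))*(14*2))*p = ((57 - (1 - 1))*(14*2))*1 = ((57 - 1*0)*28)*1 = ((57 + 0)*28)*1 = (57*28)*1 = 1596*1 = 1596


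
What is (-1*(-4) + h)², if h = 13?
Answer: 289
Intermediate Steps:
(-1*(-4) + h)² = (-1*(-4) + 13)² = (4 + 13)² = 17² = 289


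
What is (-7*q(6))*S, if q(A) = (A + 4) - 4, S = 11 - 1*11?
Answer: 0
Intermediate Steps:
S = 0 (S = 11 - 11 = 0)
q(A) = A (q(A) = (4 + A) - 4 = A)
(-7*q(6))*S = -7*6*0 = -42*0 = 0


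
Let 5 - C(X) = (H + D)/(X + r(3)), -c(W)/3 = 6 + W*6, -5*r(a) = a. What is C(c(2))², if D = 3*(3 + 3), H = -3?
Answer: 230400/8281 ≈ 27.823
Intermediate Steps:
D = 18 (D = 3*6 = 18)
r(a) = -a/5
c(W) = -18 - 18*W (c(W) = -3*(6 + W*6) = -3*(6 + 6*W) = -18 - 18*W)
C(X) = 5 - 15/(-⅗ + X) (C(X) = 5 - (-3 + 18)/(X - ⅕*3) = 5 - 15/(X - ⅗) = 5 - 15/(-⅗ + X))
C(c(2))² = (5*(-18 + 5*(-18 - 18*2))/(-3 + 5*(-18 - 18*2)))² = (5*(-18 + 5*(-18 - 36))/(-3 + 5*(-18 - 36)))² = (5*(-18 + 5*(-54))/(-3 + 5*(-54)))² = (5*(-18 - 270)/(-3 - 270))² = (5*(-288)/(-273))² = (5*(-1/273)*(-288))² = (480/91)² = 230400/8281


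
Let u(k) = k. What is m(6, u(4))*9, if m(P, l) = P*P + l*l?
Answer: 468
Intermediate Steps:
m(P, l) = P² + l²
m(6, u(4))*9 = (6² + 4²)*9 = (36 + 16)*9 = 52*9 = 468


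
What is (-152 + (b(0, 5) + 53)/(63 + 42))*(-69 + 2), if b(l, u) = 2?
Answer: 213127/21 ≈ 10149.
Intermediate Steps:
(-152 + (b(0, 5) + 53)/(63 + 42))*(-69 + 2) = (-152 + (2 + 53)/(63 + 42))*(-69 + 2) = (-152 + 55/105)*(-67) = (-152 + 55*(1/105))*(-67) = (-152 + 11/21)*(-67) = -3181/21*(-67) = 213127/21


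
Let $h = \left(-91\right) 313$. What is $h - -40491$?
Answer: $12008$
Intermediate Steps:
$h = -28483$
$h - -40491 = -28483 - -40491 = -28483 + 40491 = 12008$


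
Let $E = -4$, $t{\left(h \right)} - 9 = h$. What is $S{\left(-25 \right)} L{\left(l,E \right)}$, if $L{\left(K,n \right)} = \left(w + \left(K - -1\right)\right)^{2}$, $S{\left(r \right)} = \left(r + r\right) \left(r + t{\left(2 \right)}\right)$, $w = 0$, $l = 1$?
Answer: $2800$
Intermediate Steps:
$t{\left(h \right)} = 9 + h$
$S{\left(r \right)} = 2 r \left(11 + r\right)$ ($S{\left(r \right)} = \left(r + r\right) \left(r + \left(9 + 2\right)\right) = 2 r \left(r + 11\right) = 2 r \left(11 + r\right)$)
$L{\left(K,n \right)} = \left(1 + K\right)^{2}$ ($L{\left(K,n \right)} = \left(0 + \left(K - -1\right)\right)^{2} = \left(0 + \left(K + 1\right)\right)^{2} = \left(0 + \left(1 + K\right)\right)^{2} = \left(1 + K\right)^{2}$)
$S{\left(-25 \right)} L{\left(l,E \right)} = 2 \left(-25\right) \left(11 - 25\right) \left(1 + 1\right)^{2} = 2 \left(-25\right) \left(-14\right) 2^{2} = 700 \cdot 4 = 2800$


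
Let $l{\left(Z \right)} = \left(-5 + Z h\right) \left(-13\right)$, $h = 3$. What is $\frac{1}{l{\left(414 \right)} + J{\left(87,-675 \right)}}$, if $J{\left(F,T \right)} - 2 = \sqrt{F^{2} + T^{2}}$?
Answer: $- \frac{16079}{258071047} - \frac{3 \sqrt{51466}}{258071047} \approx -6.4942 \cdot 10^{-5}$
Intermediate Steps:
$J{\left(F,T \right)} = 2 + \sqrt{F^{2} + T^{2}}$
$l{\left(Z \right)} = 65 - 39 Z$ ($l{\left(Z \right)} = \left(-5 + Z 3\right) \left(-13\right) = \left(-5 + 3 Z\right) \left(-13\right) = 65 - 39 Z$)
$\frac{1}{l{\left(414 \right)} + J{\left(87,-675 \right)}} = \frac{1}{\left(65 - 16146\right) + \left(2 + \sqrt{87^{2} + \left(-675\right)^{2}}\right)} = \frac{1}{\left(65 - 16146\right) + \left(2 + \sqrt{7569 + 455625}\right)} = \frac{1}{-16081 + \left(2 + \sqrt{463194}\right)} = \frac{1}{-16081 + \left(2 + 3 \sqrt{51466}\right)} = \frac{1}{-16079 + 3 \sqrt{51466}}$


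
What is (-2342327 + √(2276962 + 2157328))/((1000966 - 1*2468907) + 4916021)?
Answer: -2342327/3448080 + √4434290/3448080 ≈ -0.67870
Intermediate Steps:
(-2342327 + √(2276962 + 2157328))/((1000966 - 1*2468907) + 4916021) = (-2342327 + √4434290)/((1000966 - 2468907) + 4916021) = (-2342327 + √4434290)/(-1467941 + 4916021) = (-2342327 + √4434290)/3448080 = (-2342327 + √4434290)*(1/3448080) = -2342327/3448080 + √4434290/3448080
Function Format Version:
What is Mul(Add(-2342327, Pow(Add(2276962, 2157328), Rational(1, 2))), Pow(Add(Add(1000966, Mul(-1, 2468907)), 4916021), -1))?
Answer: Add(Rational(-2342327, 3448080), Mul(Rational(1, 3448080), Pow(4434290, Rational(1, 2)))) ≈ -0.67870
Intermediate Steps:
Mul(Add(-2342327, Pow(Add(2276962, 2157328), Rational(1, 2))), Pow(Add(Add(1000966, Mul(-1, 2468907)), 4916021), -1)) = Mul(Add(-2342327, Pow(4434290, Rational(1, 2))), Pow(Add(Add(1000966, -2468907), 4916021), -1)) = Mul(Add(-2342327, Pow(4434290, Rational(1, 2))), Pow(Add(-1467941, 4916021), -1)) = Mul(Add(-2342327, Pow(4434290, Rational(1, 2))), Pow(3448080, -1)) = Mul(Add(-2342327, Pow(4434290, Rational(1, 2))), Rational(1, 3448080)) = Add(Rational(-2342327, 3448080), Mul(Rational(1, 3448080), Pow(4434290, Rational(1, 2))))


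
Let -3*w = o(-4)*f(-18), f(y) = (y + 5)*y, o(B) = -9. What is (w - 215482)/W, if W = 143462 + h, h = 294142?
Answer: -53695/109401 ≈ -0.49081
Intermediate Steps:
f(y) = y*(5 + y) (f(y) = (5 + y)*y = y*(5 + y))
w = 702 (w = -(-3)*(-18*(5 - 18)) = -(-3)*(-18*(-13)) = -(-3)*234 = -1/3*(-2106) = 702)
W = 437604 (W = 143462 + 294142 = 437604)
(w - 215482)/W = (702 - 215482)/437604 = -214780*1/437604 = -53695/109401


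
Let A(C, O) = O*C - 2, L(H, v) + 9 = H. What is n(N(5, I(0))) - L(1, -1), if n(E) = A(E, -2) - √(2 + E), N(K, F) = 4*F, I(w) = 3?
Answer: -18 - √14 ≈ -21.742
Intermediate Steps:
L(H, v) = -9 + H
A(C, O) = -2 + C*O (A(C, O) = C*O - 2 = -2 + C*O)
n(E) = -2 - √(2 + E) - 2*E (n(E) = (-2 + E*(-2)) - √(2 + E) = (-2 - 2*E) - √(2 + E) = -2 - √(2 + E) - 2*E)
n(N(5, I(0))) - L(1, -1) = (-2 - √(2 + 4*3) - 8*3) - (-9 + 1) = (-2 - √(2 + 12) - 2*12) - 1*(-8) = (-2 - √14 - 24) + 8 = (-26 - √14) + 8 = -18 - √14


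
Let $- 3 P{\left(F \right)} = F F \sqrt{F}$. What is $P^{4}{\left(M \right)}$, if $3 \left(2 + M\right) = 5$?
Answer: $\frac{1}{4782969} \approx 2.0908 \cdot 10^{-7}$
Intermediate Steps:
$M = - \frac{1}{3}$ ($M = -2 + \frac{1}{3} \cdot 5 = -2 + \frac{5}{3} = - \frac{1}{3} \approx -0.33333$)
$P{\left(F \right)} = - \frac{F^{\frac{5}{2}}}{3}$ ($P{\left(F \right)} = - \frac{F F \sqrt{F}}{3} = - \frac{F^{2} \sqrt{F}}{3} = - \frac{F^{\frac{5}{2}}}{3}$)
$P^{4}{\left(M \right)} = \left(- \frac{\left(- \frac{1}{3}\right)^{\frac{5}{2}}}{3}\right)^{4} = \left(- \frac{\frac{1}{27} i \sqrt{3}}{3}\right)^{4} = \left(- \frac{i \sqrt{3}}{81}\right)^{4} = \frac{1}{4782969}$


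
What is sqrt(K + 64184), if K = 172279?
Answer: 23*sqrt(447) ≈ 486.27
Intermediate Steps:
sqrt(K + 64184) = sqrt(172279 + 64184) = sqrt(236463) = 23*sqrt(447)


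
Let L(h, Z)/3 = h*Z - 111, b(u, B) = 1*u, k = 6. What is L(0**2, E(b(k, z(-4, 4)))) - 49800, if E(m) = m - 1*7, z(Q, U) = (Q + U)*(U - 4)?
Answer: -50133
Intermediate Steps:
z(Q, U) = (-4 + U)*(Q + U) (z(Q, U) = (Q + U)*(-4 + U) = (-4 + U)*(Q + U))
b(u, B) = u
E(m) = -7 + m (E(m) = m - 7 = -7 + m)
L(h, Z) = -333 + 3*Z*h (L(h, Z) = 3*(h*Z - 111) = 3*(Z*h - 111) = 3*(-111 + Z*h) = -333 + 3*Z*h)
L(0**2, E(b(k, z(-4, 4)))) - 49800 = (-333 + 3*(-7 + 6)*0**2) - 49800 = (-333 + 3*(-1)*0) - 49800 = (-333 + 0) - 49800 = -333 - 49800 = -50133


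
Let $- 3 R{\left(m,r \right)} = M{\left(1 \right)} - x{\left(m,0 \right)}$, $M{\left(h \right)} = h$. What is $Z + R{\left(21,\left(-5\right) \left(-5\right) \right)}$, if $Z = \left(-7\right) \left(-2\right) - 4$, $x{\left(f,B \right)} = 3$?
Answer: $\frac{32}{3} \approx 10.667$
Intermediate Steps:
$R{\left(m,r \right)} = \frac{2}{3}$ ($R{\left(m,r \right)} = - \frac{1 - 3}{3} = \left(- \frac{1}{3}\right) \left(-2\right) = \frac{2}{3}$)
$Z = 10$ ($Z = 14 - 4 = 10$)
$Z + R{\left(21,\left(-5\right) \left(-5\right) \right)} = 10 + \frac{2}{3} = \frac{32}{3}$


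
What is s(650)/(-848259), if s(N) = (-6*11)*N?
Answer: 14300/282753 ≈ 0.050574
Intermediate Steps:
s(N) = -66*N
s(650)/(-848259) = -66*650/(-848259) = -42900*(-1/848259) = 14300/282753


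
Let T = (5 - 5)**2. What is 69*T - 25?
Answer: -25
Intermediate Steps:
T = 0 (T = 0**2 = 0)
69*T - 25 = 69*0 - 25 = 0 - 25 = -25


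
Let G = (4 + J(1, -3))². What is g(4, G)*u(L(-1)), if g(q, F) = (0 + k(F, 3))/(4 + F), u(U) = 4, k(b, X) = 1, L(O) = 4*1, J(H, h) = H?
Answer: 4/29 ≈ 0.13793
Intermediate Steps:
L(O) = 4
G = 25 (G = (4 + 1)² = 5² = 25)
g(q, F) = 1/(4 + F) (g(q, F) = (0 + 1)/(4 + F) = 1/(4 + F))
g(4, G)*u(L(-1)) = 4/(4 + 25) = 4/29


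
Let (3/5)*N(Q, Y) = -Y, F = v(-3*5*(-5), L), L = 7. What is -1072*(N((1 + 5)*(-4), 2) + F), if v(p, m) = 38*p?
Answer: -9154880/3 ≈ -3.0516e+6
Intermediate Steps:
F = 2850 (F = 38*(-3*5*(-5)) = 38*(-15*(-5)) = 38*75 = 2850)
N(Q, Y) = -5*Y/3 (N(Q, Y) = 5*(-Y)/3 = -5*Y/3)
-1072*(N((1 + 5)*(-4), 2) + F) = -1072*(-5/3*2 + 2850) = -1072*(-10/3 + 2850) = -1072*8540/3 = -9154880/3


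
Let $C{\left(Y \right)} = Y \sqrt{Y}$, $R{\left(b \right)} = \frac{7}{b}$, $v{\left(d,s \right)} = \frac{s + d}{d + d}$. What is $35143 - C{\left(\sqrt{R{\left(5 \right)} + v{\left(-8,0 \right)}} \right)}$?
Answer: $35143 - \frac{\sqrt[4]{10} \cdot 19^{\frac{3}{4}}}{10} \approx 35141.0$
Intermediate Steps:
$v{\left(d,s \right)} = \frac{d + s}{2 d}$
$C{\left(Y \right)} = Y^{\frac{3}{2}}$
$35143 - C{\left(\sqrt{R{\left(5 \right)} + v{\left(-8,0 \right)}} \right)} = 35143 - \left(\sqrt{\frac{7}{5} + \frac{-8 + 0}{2 \left(-8\right)}}\right)^{\frac{3}{2}} = 35143 - \left(\sqrt{7 \cdot \frac{1}{5} + \frac{1}{2} \left(- \frac{1}{8}\right) \left(-8\right)}\right)^{\frac{3}{2}} = 35143 - \left(\sqrt{\frac{7}{5} + \frac{1}{2}}\right)^{\frac{3}{2}} = 35143 - \left(\sqrt{\frac{19}{10}}\right)^{\frac{3}{2}} = 35143 - \left(\frac{\sqrt{190}}{10}\right)^{\frac{3}{2}} = 35143 - \frac{\sqrt[4]{10} \cdot 19^{\frac{3}{4}}}{10}$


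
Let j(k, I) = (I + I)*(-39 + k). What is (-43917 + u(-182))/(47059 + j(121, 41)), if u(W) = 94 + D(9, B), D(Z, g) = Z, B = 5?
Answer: -43814/53783 ≈ -0.81464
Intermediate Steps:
j(k, I) = 2*I*(-39 + k) (j(k, I) = (2*I)*(-39 + k) = 2*I*(-39 + k))
u(W) = 103 (u(W) = 94 + 9 = 103)
(-43917 + u(-182))/(47059 + j(121, 41)) = (-43917 + 103)/(47059 + 2*41*(-39 + 121)) = -43814/(47059 + 2*41*82) = -43814/(47059 + 6724) = -43814/53783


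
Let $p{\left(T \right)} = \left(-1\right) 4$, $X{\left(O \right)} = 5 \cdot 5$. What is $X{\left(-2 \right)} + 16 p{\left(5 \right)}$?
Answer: $-39$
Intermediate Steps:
$X{\left(O \right)} = 25$
$p{\left(T \right)} = -4$
$X{\left(-2 \right)} + 16 p{\left(5 \right)} = 25 + 16 \left(-4\right) = 25 - 64 = -39$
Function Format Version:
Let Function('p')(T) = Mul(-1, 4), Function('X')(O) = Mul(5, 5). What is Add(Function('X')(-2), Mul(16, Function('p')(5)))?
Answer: -39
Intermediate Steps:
Function('X')(O) = 25
Function('p')(T) = -4
Add(Function('X')(-2), Mul(16, Function('p')(5))) = Add(25, Mul(16, -4)) = Add(25, -64) = -39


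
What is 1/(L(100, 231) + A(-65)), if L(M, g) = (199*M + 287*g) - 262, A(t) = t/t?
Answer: 1/85936 ≈ 1.1637e-5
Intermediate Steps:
A(t) = 1
L(M, g) = -262 + 199*M + 287*g
1/(L(100, 231) + A(-65)) = 1/((-262 + 199*100 + 287*231) + 1) = 1/((-262 + 19900 + 66297) + 1) = 1/(85935 + 1) = 1/85936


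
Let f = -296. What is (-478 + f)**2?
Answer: 599076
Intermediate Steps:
(-478 + f)**2 = (-478 - 296)**2 = (-774)**2 = 599076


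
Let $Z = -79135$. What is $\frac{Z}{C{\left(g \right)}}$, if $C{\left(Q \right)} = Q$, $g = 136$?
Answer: $- \frac{4655}{8} \approx -581.88$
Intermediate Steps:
$\frac{Z}{C{\left(g \right)}} = - \frac{79135}{136} = \left(-79135\right) \frac{1}{136} = - \frac{4655}{8}$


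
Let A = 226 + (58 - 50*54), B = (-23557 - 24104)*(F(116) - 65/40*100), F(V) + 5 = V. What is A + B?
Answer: 4904251/2 ≈ 2.4521e+6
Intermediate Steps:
F(V) = -5 + V
B = 4909083/2 (B = (-23557 - 24104)*((-5 + 116) - 65/40*100) = -47661*(111 - 65*1/40*100) = -47661*(111 - 13/8*100) = -47661*(111 - 325/2) = -47661*(-103/2) = 4909083/2 ≈ 2.4545e+6)
A = -2416 (A = 226 + (58 - 2700) = 226 - 2642 = -2416)
A + B = -2416 + 4909083/2 = 4904251/2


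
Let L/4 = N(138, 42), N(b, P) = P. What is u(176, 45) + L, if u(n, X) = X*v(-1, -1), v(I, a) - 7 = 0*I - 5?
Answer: 258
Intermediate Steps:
v(I, a) = 2 (v(I, a) = 7 + (0*I - 5) = 7 + (0 - 5) = 7 - 5 = 2)
L = 168 (L = 4*42 = 168)
u(n, X) = 2*X (u(n, X) = X*2 = 2*X)
u(176, 45) + L = 2*45 + 168 = 90 + 168 = 258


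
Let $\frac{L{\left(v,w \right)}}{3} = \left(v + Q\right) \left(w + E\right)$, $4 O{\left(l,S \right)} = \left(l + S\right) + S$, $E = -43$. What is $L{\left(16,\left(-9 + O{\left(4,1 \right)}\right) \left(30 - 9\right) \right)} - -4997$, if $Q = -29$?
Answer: $\frac{25633}{2} \approx 12817.0$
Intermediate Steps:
$O{\left(l,S \right)} = \frac{S}{2} + \frac{l}{4}$ ($O{\left(l,S \right)} = \frac{\left(l + S\right) + S}{4} = \frac{\left(S + l\right) + S}{4} = \frac{l + 2 S}{4} = \frac{S}{2} + \frac{l}{4}$)
$L{\left(v,w \right)} = 3 \left(-43 + w\right) \left(-29 + v\right)$ ($L{\left(v,w \right)} = 3 \left(v - 29\right) \left(w - 43\right) = 3 \left(-29 + v\right) \left(-43 + w\right) = 3 \left(-43 + w\right) \left(-29 + v\right)$)
$L{\left(16,\left(-9 + O{\left(4,1 \right)}\right) \left(30 - 9\right) \right)} - -4997 = \left(3741 - 2064 - 87 \left(-9 + \left(\frac{1}{2} \cdot 1 + \frac{1}{4} \cdot 4\right)\right) \left(30 - 9\right) + 3 \cdot 16 \left(-9 + \left(\frac{1}{2} \cdot 1 + \frac{1}{4} \cdot 4\right)\right) \left(30 - 9\right)\right) - -4997 = \left(3741 - 2064 - 87 \left(-9 + \left(\frac{1}{2} + 1\right)\right) 21 + 3 \cdot 16 \left(-9 + \left(\frac{1}{2} + 1\right)\right) 21\right) + 4997 = \left(3741 - 2064 - 87 \left(-9 + \frac{3}{2}\right) 21 + 3 \cdot 16 \left(-9 + \frac{3}{2}\right) 21\right) + 4997 = \left(3741 - 2064 - 87 \left(\left(- \frac{15}{2}\right) 21\right) + 3 \cdot 16 \left(\left(- \frac{15}{2}\right) 21\right)\right) + 4997 = \left(3741 - 2064 - - \frac{27405}{2} + 3 \cdot 16 \left(- \frac{315}{2}\right)\right) + 4997 = \left(3741 - 2064 + \frac{27405}{2} - 7560\right) + 4997 = \frac{15639}{2} + 4997 = \frac{25633}{2}$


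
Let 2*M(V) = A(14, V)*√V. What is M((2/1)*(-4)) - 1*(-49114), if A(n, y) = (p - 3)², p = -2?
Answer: 49114 + 25*I*√2 ≈ 49114.0 + 35.355*I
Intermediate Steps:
A(n, y) = 25 (A(n, y) = (-2 - 3)² = (-5)² = 25)
M(V) = 25*√V/2 (M(V) = (25*√V)/2 = 25*√V/2)
M((2/1)*(-4)) - 1*(-49114) = 25*√((2/1)*(-4))/2 - 1*(-49114) = 25*√((2*1)*(-4))/2 + 49114 = 25*√(2*(-4))/2 + 49114 = 25*√(-8)/2 + 49114 = 25*(2*I*√2)/2 + 49114 = 25*I*√2 + 49114 = 49114 + 25*I*√2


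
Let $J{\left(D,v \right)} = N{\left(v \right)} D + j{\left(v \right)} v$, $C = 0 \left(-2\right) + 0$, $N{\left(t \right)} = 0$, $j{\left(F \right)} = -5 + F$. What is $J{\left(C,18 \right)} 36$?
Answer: $8424$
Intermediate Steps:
$C = 0$ ($C = 0 + 0 = 0$)
$J{\left(D,v \right)} = v \left(-5 + v\right)$ ($J{\left(D,v \right)} = 0 D + \left(-5 + v\right) v = 0 + v \left(-5 + v\right) = v \left(-5 + v\right)$)
$J{\left(C,18 \right)} 36 = 18 \left(-5 + 18\right) 36 = 18 \cdot 13 \cdot 36 = 234 \cdot 36 = 8424$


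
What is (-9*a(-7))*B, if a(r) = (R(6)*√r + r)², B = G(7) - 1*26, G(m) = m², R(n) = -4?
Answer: 13041 - 11592*I*√7 ≈ 13041.0 - 30670.0*I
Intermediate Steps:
B = 23 (B = 7² - 1*26 = 49 - 26 = 23)
a(r) = (r - 4*√r)² (a(r) = (-4*√r + r)² = (r - 4*√r)²)
(-9*a(-7))*B = -9*(-7 - 4*I*√7)²*23 = -207*(-7 - 4*I*√7)²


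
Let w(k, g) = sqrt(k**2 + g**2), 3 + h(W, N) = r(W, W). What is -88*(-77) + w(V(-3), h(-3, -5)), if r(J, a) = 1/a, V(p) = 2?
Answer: 6776 + 2*sqrt(34)/3 ≈ 6779.9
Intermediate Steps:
h(W, N) = -3 + 1/W
w(k, g) = sqrt(g**2 + k**2)
-88*(-77) + w(V(-3), h(-3, -5)) = -88*(-77) + sqrt((-3 + 1/(-3))**2 + 2**2) = 6776 + sqrt((-3 - 1/3)**2 + 4) = 6776 + sqrt((-10/3)**2 + 4) = 6776 + sqrt(100/9 + 4) = 6776 + sqrt(136/9) = 6776 + 2*sqrt(34)/3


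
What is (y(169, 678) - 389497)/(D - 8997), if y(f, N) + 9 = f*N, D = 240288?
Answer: -274924/231291 ≈ -1.1887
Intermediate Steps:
y(f, N) = -9 + N*f (y(f, N) = -9 + f*N = -9 + N*f)
(y(169, 678) - 389497)/(D - 8997) = ((-9 + 678*169) - 389497)/(240288 - 8997) = ((-9 + 114582) - 389497)/231291 = (114573 - 389497)*(1/231291) = -274924*1/231291 = -274924/231291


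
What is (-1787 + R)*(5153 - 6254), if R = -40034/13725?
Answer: 9015945503/4575 ≈ 1.9707e+6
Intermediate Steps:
R = -40034/13725 (R = -40034*1/13725 = -40034/13725 ≈ -2.9169)
(-1787 + R)*(5153 - 6254) = (-1787 - 40034/13725)*(5153 - 6254) = -24566609/13725*(-1101) = 9015945503/4575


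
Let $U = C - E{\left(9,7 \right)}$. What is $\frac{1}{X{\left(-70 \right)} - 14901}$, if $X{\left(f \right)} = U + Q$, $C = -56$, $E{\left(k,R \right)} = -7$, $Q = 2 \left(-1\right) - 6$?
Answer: $- \frac{1}{14958} \approx -6.6854 \cdot 10^{-5}$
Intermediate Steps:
$Q = -8$ ($Q = -2 - 6 = -8$)
$U = -49$ ($U = -56 - -7 = -56 + 7 = -49$)
$X{\left(f \right)} = -57$ ($X{\left(f \right)} = -49 - 8 = -57$)
$\frac{1}{X{\left(-70 \right)} - 14901} = \frac{1}{-57 - 14901} = \frac{1}{-14958} = - \frac{1}{14958}$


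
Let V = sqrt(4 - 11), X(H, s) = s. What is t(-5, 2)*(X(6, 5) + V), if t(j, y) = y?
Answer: 10 + 2*I*sqrt(7) ≈ 10.0 + 5.2915*I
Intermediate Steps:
V = I*sqrt(7) (V = sqrt(-7) = I*sqrt(7) ≈ 2.6458*I)
t(-5, 2)*(X(6, 5) + V) = 2*(5 + I*sqrt(7)) = 10 + 2*I*sqrt(7)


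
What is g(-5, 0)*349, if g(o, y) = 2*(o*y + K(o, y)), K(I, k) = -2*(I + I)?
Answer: 13960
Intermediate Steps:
K(I, k) = -4*I
g(o, y) = -8*o + 2*o*y (g(o, y) = 2*(o*y - 4*o) = 2*(-4*o + o*y) = -8*o + 2*o*y)
g(-5, 0)*349 = (2*(-5)*(-4 + 0))*349 = (2*(-5)*(-4))*349 = 40*349 = 13960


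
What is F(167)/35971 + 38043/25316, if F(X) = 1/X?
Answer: 228530299067/152077186612 ≈ 1.5027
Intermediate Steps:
F(167)/35971 + 38043/25316 = 1/(167*35971) + 38043/25316 = (1/167)*(1/35971) + 38043*(1/25316) = 1/6007157 + 38043/25316 = 228530299067/152077186612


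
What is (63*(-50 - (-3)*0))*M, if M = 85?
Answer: -267750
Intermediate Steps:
(63*(-50 - (-3)*0))*M = (63*(-50 - (-3)*0))*85 = (63*(-50 - 1*0))*85 = (63*(-50 + 0))*85 = (63*(-50))*85 = -3150*85 = -267750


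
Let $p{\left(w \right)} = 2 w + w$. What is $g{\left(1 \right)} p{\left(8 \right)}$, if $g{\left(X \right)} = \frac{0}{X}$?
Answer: $0$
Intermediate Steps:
$p{\left(w \right)} = 3 w$
$g{\left(X \right)} = 0$
$g{\left(1 \right)} p{\left(8 \right)} = 0 \cdot 3 \cdot 8 = 0 \cdot 24 = 0$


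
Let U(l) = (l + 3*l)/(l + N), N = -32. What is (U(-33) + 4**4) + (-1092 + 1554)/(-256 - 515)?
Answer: 4300394/16705 ≈ 257.43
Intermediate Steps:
U(l) = 4*l/(-32 + l) (U(l) = (l + 3*l)/(l - 32) = (4*l)/(-32 + l) = 4*l/(-32 + l))
(U(-33) + 4**4) + (-1092 + 1554)/(-256 - 515) = (4*(-33)/(-32 - 33) + 4**4) + (-1092 + 1554)/(-256 - 515) = (4*(-33)/(-65) + 256) + 462/(-771) = (4*(-33)*(-1/65) + 256) + 462*(-1/771) = (132/65 + 256) - 154/257 = 16772/65 - 154/257 = 4300394/16705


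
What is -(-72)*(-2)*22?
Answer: -3168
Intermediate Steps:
-(-72)*(-2)*22 = -18*8*22 = -144*22 = -3168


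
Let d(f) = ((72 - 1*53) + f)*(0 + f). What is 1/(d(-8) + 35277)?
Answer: 1/35189 ≈ 2.8418e-5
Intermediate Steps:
d(f) = f*(19 + f) (d(f) = ((72 - 53) + f)*f = (19 + f)*f = f*(19 + f))
1/(d(-8) + 35277) = 1/(-8*(19 - 8) + 35277) = 1/(-8*11 + 35277) = 1/(-88 + 35277) = 1/35189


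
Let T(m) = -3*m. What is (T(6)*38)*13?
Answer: -8892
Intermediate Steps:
(T(6)*38)*13 = (-3*6*38)*13 = -18*38*13 = -684*13 = -8892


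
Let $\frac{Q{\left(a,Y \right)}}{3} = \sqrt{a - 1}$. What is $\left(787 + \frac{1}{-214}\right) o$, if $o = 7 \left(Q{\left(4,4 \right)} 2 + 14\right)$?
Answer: $\frac{8252433}{107} + \frac{3536757 \sqrt{3}}{107} \approx 1.3438 \cdot 10^{5}$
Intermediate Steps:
$Q{\left(a,Y \right)} = 3 \sqrt{-1 + a}$ ($Q{\left(a,Y \right)} = 3 \sqrt{a - 1} = 3 \sqrt{-1 + a}$)
$o = 98 + 42 \sqrt{3}$ ($o = 7 \left(3 \sqrt{-1 + 4} \cdot 2 + 14\right) = 7 \left(3 \sqrt{3} \cdot 2 + 14\right) = 7 \left(6 \sqrt{3} + 14\right) = 7 \left(14 + 6 \sqrt{3}\right) = 98 + 42 \sqrt{3} \approx 170.75$)
$\left(787 + \frac{1}{-214}\right) o = \left(787 + \frac{1}{-214}\right) \left(98 + 42 \sqrt{3}\right) = \left(787 - \frac{1}{214}\right) \left(98 + 42 \sqrt{3}\right) = \frac{168417 \left(98 + 42 \sqrt{3}\right)}{214} = \frac{8252433}{107} + \frac{3536757 \sqrt{3}}{107}$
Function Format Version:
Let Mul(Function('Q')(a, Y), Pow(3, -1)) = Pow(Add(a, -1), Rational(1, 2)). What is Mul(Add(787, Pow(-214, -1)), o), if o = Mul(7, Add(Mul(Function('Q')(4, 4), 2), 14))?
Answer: Add(Rational(8252433, 107), Mul(Rational(3536757, 107), Pow(3, Rational(1, 2)))) ≈ 1.3438e+5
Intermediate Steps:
Function('Q')(a, Y) = Mul(3, Pow(Add(-1, a), Rational(1, 2))) (Function('Q')(a, Y) = Mul(3, Pow(Add(a, -1), Rational(1, 2))) = Mul(3, Pow(Add(-1, a), Rational(1, 2))))
o = Add(98, Mul(42, Pow(3, Rational(1, 2)))) (o = Mul(7, Add(Mul(Mul(3, Pow(Add(-1, 4), Rational(1, 2))), 2), 14)) = Mul(7, Add(Mul(Mul(3, Pow(3, Rational(1, 2))), 2), 14)) = Mul(7, Add(Mul(6, Pow(3, Rational(1, 2))), 14)) = Mul(7, Add(14, Mul(6, Pow(3, Rational(1, 2))))) = Add(98, Mul(42, Pow(3, Rational(1, 2)))) ≈ 170.75)
Mul(Add(787, Pow(-214, -1)), o) = Mul(Add(787, Pow(-214, -1)), Add(98, Mul(42, Pow(3, Rational(1, 2))))) = Mul(Add(787, Rational(-1, 214)), Add(98, Mul(42, Pow(3, Rational(1, 2))))) = Mul(Rational(168417, 214), Add(98, Mul(42, Pow(3, Rational(1, 2))))) = Add(Rational(8252433, 107), Mul(Rational(3536757, 107), Pow(3, Rational(1, 2))))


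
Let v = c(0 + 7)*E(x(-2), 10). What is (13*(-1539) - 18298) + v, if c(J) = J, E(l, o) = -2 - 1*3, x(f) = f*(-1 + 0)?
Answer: -38340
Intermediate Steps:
x(f) = -f (x(f) = f*(-1) = -f)
E(l, o) = -5 (E(l, o) = -2 - 3 = -5)
v = -35 (v = (0 + 7)*(-5) = 7*(-5) = -35)
(13*(-1539) - 18298) + v = (13*(-1539) - 18298) - 35 = (-20007 - 18298) - 35 = -38305 - 35 = -38340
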